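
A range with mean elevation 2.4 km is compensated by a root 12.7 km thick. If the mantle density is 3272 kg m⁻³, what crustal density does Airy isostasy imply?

ρ_c h = (ρ_m − ρ_c) r → ρ_c (h + r) = ρ_m r → ρ_c = ρ_m r / (h + r).
ρ_c = 3272 × 12.7 km / (2.4 km + 12.7 km) = 2750 kg m⁻³.

2750 kg m⁻³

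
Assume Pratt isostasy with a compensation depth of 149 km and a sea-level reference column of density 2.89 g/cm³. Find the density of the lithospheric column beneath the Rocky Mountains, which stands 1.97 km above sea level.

Pratt balance: ρ_ref D = ρ (D + h).
ρ = ρ_ref D/(D + h) = 2.89 × 149 km/(149 km + 1.97 km) = 2.85 g/cm³.

2.85 g/cm³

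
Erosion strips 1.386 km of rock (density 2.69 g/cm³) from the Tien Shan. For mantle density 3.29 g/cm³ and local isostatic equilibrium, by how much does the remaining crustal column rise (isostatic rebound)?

1.13 km

Unloading: uplift u = e ρ_c/ρ_m = 1.386 km × 2.69/3.29 = 1.13 km.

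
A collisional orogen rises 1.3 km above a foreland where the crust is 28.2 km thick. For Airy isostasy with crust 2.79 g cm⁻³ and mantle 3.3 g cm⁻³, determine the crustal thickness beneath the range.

Root depth r = h ρ_c / (ρ_m − ρ_c) = 1.3 km × 2.79 / 0.51 = 7.112 km.
Total thickness = T + h + r = 28.2 km + 1.3 km + 7.112 km = 36.6 km.

36.6 km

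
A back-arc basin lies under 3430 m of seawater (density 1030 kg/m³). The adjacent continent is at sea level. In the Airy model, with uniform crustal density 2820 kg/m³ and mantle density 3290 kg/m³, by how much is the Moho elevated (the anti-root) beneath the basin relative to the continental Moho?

Equating mass per unit area of the two columns: replacing crust with seawater at the top is compensated by replacing crust with mantle at the base: d (ρ_c − ρ_w) = a (ρ_m − ρ_c).
a = d (ρ_c − ρ_w)/(ρ_m − ρ_c) = 3430 m × 1790/470 = 13100 m.

13100 m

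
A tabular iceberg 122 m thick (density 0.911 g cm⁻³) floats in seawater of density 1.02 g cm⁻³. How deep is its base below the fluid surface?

Draft d = t ρ_obj/ρ_fluid = 122 m × 0.911/1.02 = 109 m.

109 m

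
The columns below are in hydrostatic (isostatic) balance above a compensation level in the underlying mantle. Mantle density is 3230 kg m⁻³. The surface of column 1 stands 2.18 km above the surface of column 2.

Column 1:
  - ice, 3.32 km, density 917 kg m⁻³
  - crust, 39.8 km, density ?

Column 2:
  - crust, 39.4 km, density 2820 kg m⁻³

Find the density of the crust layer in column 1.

2840 kg m⁻³

Take the compensation level at the base of the deeper column (depth z_c below the surface of column 1) and equate Σ ρ_i t_i down to z_c; mantle fills any gap and the z_c terms cancel.
Column 1: 3.32×917 + 39.8×ρ + (z_c − 43.12)×3230
Column 2: 2.18×0 + 39.4×2820 + (z_c − 2.18 − 39.4)×3230
The z_c×3230 term appears on both sides and cancels. Collect the known terms of each column as K = Σ(ρt)_known − 3230 × (depth of known layers): K_1 = 3044.44 − 3230×43.12 = −136233.16; K_2 = 111108 − 3230×(2.18 + 39.4) = −23195.4.
Balance: K_1 + 39.8×ρ = K_2, so ρ = (K_2 − K_1)/39.8 = 113038/39.8 = 2840 kg m⁻³.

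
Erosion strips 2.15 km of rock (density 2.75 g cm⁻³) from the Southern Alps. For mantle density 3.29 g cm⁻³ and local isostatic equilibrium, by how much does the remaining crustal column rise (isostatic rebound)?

Unloading: uplift u = e ρ_c/ρ_m = 2.15 km × 2.75/3.29 = 1.8 km.

1.8 km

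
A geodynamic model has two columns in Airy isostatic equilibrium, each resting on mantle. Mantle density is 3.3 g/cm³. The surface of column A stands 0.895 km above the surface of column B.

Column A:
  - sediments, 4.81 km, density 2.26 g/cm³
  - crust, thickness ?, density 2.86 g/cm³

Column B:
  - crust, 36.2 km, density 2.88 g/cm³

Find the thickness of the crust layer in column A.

29.9 km

Take the compensation level at the base of the deeper column (depth z_c below the surface of column A) and equate Σ ρ_i t_i down to z_c; mantle fills any gap and the z_c terms cancel.
Column A: 4.81×2.26 + x×2.86 + (z_c − 4.81 − x)×3.3
Column B: 0.895×0 + 36.2×2.88 + (z_c − 0.895 − 36.2)×3.3
The z_c×3.3 term appears on both sides and cancels. Collect the known terms of each column as K = Σ(ρt)_known − 3.3 × (depth of known layers): K_A = 10.8706 − 3.3×4.81 = −5.0024; K_B = 104.256 − 3.3×(0.895 + 36.2) = −18.1575.
Balance: K_A − x×(3.3 − 2.86) = K_B, so x = (K_A − K_B)/(3.3 − 2.86) = 13.1551/0.44 = 29.9 km.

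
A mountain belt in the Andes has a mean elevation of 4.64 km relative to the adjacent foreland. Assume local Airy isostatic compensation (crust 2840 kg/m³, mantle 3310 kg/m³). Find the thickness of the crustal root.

Isostatic balance requires: the weight of the topography is balanced by the buoyancy of the root, ρ_c h = (ρ_m − ρ_c) r.
r = h · ρ_c / (ρ_m − ρ_c) = 4.64 km × 2840 / (3310 − 2840) = 28 km.

28 km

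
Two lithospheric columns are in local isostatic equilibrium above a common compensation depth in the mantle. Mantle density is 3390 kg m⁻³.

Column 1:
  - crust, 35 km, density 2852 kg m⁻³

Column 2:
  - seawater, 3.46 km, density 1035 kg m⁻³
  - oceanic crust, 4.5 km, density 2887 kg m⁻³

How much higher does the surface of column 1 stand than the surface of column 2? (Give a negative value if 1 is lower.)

2.48 km

For any compensation level in the mantle, the mantle terms cancel and isostasy reduces to e = (Σt_1 − Σt_2) − (Σ(ρt)_1 − Σ(ρt)_2) / ρ_m.
Σt_1 = 35 km; Σt_2 = 7.96 km; Σ(ρt)_1 = 99820; Σ(ρt)_2 = 16572.6 (in km·kg m⁻³).
e = (35 − 7.96) − (99820 − 16572.6) / 3390 = 2.48 km.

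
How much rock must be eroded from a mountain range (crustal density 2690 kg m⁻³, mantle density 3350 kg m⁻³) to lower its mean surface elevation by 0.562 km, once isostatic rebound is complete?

2.85 km

Net drop Δ = e − u = e − e ρ_c/ρ_m = e (ρ_m − ρ_c)/ρ_m.
e = Δ ρ_m/(ρ_m − ρ_c) = 0.562 km × 3350/660 = 2.85 km.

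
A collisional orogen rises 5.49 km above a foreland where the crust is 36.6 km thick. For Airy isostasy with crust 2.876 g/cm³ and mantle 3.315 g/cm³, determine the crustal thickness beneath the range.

78.1 km

Root depth r = h ρ_c / (ρ_m − ρ_c) = 5.49 km × 2.876 / 0.439 = 35.97 km.
Total thickness = T + h + r = 36.6 km + 5.49 km + 35.97 km = 78.1 km.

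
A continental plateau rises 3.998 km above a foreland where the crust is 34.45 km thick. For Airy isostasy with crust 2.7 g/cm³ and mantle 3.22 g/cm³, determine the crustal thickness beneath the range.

59.2 km

Root depth r = h ρ_c / (ρ_m − ρ_c) = 3.998 km × 2.7 / 0.52 = 20.76 km.
Total thickness = T + h + r = 34.45 km + 3.998 km + 20.76 km = 59.2 km.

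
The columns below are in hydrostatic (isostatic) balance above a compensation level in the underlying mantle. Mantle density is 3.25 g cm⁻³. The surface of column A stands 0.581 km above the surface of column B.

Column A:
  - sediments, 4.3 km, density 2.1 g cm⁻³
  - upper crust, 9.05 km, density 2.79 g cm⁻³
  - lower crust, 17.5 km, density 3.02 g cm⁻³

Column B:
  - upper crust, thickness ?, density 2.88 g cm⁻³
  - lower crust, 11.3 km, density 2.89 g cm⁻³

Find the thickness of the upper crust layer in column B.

Take the compensation level at the base of the deeper column (depth z_c below the surface of column A) and equate Σ ρ_i t_i down to z_c; mantle fills any gap and the z_c terms cancel.
Column A: 4.3×2.1 + 9.05×2.79 + 17.5×3.02 + (z_c − 30.85)×3.25
Column B: 0.581×0 + x×2.88 + 11.3×2.89 + (z_c − 0.581 − 11.3 − x)×3.25
The z_c×3.25 term appears on both sides and cancels. Collect the known terms of each column as K = Σ(ρt)_known − 3.25 × (depth of known layers): K_A = 87.1295 − 3.25×30.85 = −13.133; K_B = 32.657 − 3.25×(0.581 + 11.3) = −5.95625.
Balance: K_A = K_B − x×(3.25 − 2.88), so x = (K_B − K_A)/(3.25 − 2.88) = 7.17675/0.37 = 19.4 km.

19.4 km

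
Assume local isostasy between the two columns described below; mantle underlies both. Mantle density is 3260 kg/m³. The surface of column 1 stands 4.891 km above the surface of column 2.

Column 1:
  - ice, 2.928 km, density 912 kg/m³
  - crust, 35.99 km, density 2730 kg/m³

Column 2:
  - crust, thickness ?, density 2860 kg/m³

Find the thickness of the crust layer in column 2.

25 km

Take the compensation level at the base of the deeper column (depth z_c below the surface of column 1) and equate Σ ρ_i t_i down to z_c; mantle fills any gap and the z_c terms cancel.
Column 1: 2.928×912 + 35.99×2730 + (z_c − 38.918)×3260
Column 2: 4.891×0 + x×2860 + (z_c − 4.891 − 0 − x)×3260
The z_c×3260 term appears on both sides and cancels. Collect the known terms of each column as K = Σ(ρt)_known − 3260 × (depth of known layers): K_1 = 100923.036 − 3260×38.918 = −25949.644; K_2 = 0 − 3260×(4.891 + 0) = −15944.66.
Balance: K_1 = K_2 − x×(3260 − 2860), so x = (K_2 − K_1)/(3260 − 2860) = 10005/400 = 25 km.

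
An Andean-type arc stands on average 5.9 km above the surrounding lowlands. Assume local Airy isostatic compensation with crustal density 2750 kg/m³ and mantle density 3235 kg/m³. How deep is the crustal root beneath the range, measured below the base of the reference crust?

By Archimedes' principle applied to the lithosphere: the weight of the topography is balanced by the buoyancy of the root, ρ_c h = (ρ_m − ρ_c) r.
r = h · ρ_c / (ρ_m − ρ_c) = 5.9 km × 2750 / (3235 − 2750) = 33.5 km.

33.5 km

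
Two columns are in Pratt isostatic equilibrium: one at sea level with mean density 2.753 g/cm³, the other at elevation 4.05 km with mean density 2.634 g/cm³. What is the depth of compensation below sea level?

89.6 km

ρ_ref D = ρ (D + h) → D (ρ_ref − ρ) = ρ h.
D = ρ h/(ρ_ref − ρ) = 2.634 × 4.05 km/(2.753 − 2.634) = 89.6 km.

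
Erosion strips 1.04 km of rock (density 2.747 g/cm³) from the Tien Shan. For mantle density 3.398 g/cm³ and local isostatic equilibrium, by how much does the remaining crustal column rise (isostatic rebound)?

0.841 km

Unloading: uplift u = e ρ_c/ρ_m = 1.04 km × 2.747/3.398 = 0.841 km.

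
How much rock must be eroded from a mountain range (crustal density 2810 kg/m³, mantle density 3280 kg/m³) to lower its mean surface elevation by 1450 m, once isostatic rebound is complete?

10100 m

Net drop Δ = e − u = e − e ρ_c/ρ_m = e (ρ_m − ρ_c)/ρ_m.
e = Δ ρ_m/(ρ_m − ρ_c) = 1450 m × 3280/470 = 10100 m.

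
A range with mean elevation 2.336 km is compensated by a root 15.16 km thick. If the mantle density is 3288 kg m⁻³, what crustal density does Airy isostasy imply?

ρ_c h = (ρ_m − ρ_c) r → ρ_c (h + r) = ρ_m r → ρ_c = ρ_m r / (h + r).
ρ_c = 3288 × 15.16 km / (2.336 km + 15.16 km) = 2850 kg m⁻³.

2850 kg m⁻³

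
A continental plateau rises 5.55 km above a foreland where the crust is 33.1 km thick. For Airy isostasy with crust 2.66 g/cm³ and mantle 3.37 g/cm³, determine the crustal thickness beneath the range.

Root depth r = h ρ_c / (ρ_m − ρ_c) = 5.55 km × 2.66 / 0.71 = 20.79 km.
Total thickness = T + h + r = 33.1 km + 5.55 km + 20.79 km = 59.4 km.

59.4 km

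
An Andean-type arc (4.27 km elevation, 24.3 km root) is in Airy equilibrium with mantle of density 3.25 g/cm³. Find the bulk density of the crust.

2.76 g/cm³

ρ_c h = (ρ_m − ρ_c) r → ρ_c (h + r) = ρ_m r → ρ_c = ρ_m r / (h + r).
ρ_c = 3.25 × 24.3 km / (4.27 km + 24.3 km) = 2.76 g/cm³.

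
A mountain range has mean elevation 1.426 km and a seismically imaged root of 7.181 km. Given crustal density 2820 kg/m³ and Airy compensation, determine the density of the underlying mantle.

3380 kg/m³

Airy balance: ρ_c h = (ρ_m − ρ_c) r → ρ_m = ρ_c (1 + h/r).
ρ_m = 2820 × (1 + 1.426 km/7.181 km) = 3380 kg/m³.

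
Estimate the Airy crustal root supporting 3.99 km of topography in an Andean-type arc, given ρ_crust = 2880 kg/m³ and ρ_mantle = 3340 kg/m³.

25 km

Equating mass per unit area of the two columns: the weight of the topography is balanced by the buoyancy of the root, ρ_c h = (ρ_m − ρ_c) r.
r = h · ρ_c / (ρ_m − ρ_c) = 3.99 km × 2880 / (3340 − 2880) = 25 km.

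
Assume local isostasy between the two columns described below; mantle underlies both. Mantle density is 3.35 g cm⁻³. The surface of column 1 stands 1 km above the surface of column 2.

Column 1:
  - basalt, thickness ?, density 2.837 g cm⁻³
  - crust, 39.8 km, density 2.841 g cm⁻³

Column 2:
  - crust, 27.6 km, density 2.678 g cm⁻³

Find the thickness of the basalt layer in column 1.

Take the compensation level at the base of the deeper column (depth z_c below the surface of column 1) and equate Σ ρ_i t_i down to z_c; mantle fills any gap and the z_c terms cancel.
Column 1: x×2.837 + 39.8×2.841 + (z_c − 39.8 − x)×3.35
Column 2: 1×0 + 27.6×2.678 + (z_c − 1 − 27.6)×3.35
The z_c×3.35 term appears on both sides and cancels. Collect the known terms of each column as K = Σ(ρt)_known − 3.35 × (depth of known layers): K_1 = 113.0718 − 3.35×39.8 = −20.2582; K_2 = 73.9128 − 3.35×(1 + 27.6) = −21.8972.
Balance: K_1 − x×(3.35 − 2.837) = K_2, so x = (K_1 − K_2)/(3.35 − 2.837) = 1.639/0.513 = 3.19 km.

3.19 km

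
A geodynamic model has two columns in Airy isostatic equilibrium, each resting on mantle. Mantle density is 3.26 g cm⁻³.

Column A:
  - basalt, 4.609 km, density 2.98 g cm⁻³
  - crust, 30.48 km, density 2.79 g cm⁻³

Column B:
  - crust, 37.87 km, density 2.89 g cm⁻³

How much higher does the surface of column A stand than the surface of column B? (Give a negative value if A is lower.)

0.492 km

For any compensation level in the mantle, the mantle terms cancel and isostasy reduces to e = (Σt_A − Σt_B) − (Σ(ρt)_A − Σ(ρt)_B) / ρ_m.
Σt_A = 35.089 km; Σt_B = 37.87 km; Σ(ρt)_A = 98.77402; Σ(ρt)_B = 109.4443 (in km·g cm⁻³).
e = (35.089 − 37.87) − (98.77402 − 109.4443) / 3.26 = 0.492 km.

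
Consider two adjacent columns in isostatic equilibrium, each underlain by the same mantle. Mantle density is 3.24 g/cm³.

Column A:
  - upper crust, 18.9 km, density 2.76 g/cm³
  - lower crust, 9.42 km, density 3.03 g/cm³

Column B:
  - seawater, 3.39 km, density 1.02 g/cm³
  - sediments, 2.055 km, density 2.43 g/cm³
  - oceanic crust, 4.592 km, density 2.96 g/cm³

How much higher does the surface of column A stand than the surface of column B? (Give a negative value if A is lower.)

For any compensation level in the mantle, the mantle terms cancel and isostasy reduces to e = (Σt_A − Σt_B) − (Σ(ρt)_A − Σ(ρt)_B) / ρ_m.
Σt_A = 28.32 km; Σt_B = 10.037 km; Σ(ρt)_A = 80.7066; Σ(ρt)_B = 22.04377 (in km·g/cm³).
e = (28.32 − 10.037) − (80.7066 − 22.04377) / 3.24 = 0.177 km.

0.177 km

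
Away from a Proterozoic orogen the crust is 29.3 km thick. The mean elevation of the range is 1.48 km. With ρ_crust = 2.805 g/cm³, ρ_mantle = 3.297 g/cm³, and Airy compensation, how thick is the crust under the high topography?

39.2 km

Root depth r = h ρ_c / (ρ_m − ρ_c) = 1.48 km × 2.805 / 0.492 = 8.438 km.
Total thickness = T + h + r = 29.3 km + 1.48 km + 8.438 km = 39.2 km.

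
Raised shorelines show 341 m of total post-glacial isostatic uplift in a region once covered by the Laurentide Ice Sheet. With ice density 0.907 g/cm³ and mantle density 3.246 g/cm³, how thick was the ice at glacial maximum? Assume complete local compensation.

u = t ρ_ice/ρ_m → t = u ρ_m/ρ_ice = 341 m × 3.246/0.907 = 1220 m.

1220 m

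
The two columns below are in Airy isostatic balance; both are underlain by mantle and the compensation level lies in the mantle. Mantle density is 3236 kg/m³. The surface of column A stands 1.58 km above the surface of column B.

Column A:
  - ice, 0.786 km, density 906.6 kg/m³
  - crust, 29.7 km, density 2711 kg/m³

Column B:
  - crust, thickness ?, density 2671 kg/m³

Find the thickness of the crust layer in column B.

21.8 km

Take the compensation level at the base of the deeper column (depth z_c below the surface of column A) and equate Σ ρ_i t_i down to z_c; mantle fills any gap and the z_c terms cancel.
Column A: 0.786×906.6 + 29.7×2711 + (z_c − 30.486)×3236
Column B: 1.58×0 + x×2671 + (z_c − 1.58 − 0 − x)×3236
The z_c×3236 term appears on both sides and cancels. Collect the known terms of each column as K = Σ(ρt)_known − 3236 × (depth of known layers): K_A = 81229.2876 − 3236×30.486 = −17423.4084; K_B = 0 − 3236×(1.58 + 0) = −5112.88.
Balance: K_A = K_B − x×(3236 − 2671), so x = (K_B − K_A)/(3236 − 2671) = 12310.5/565 = 21.8 km.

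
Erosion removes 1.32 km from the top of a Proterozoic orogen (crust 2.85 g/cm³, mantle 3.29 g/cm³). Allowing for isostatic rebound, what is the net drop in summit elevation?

Rebound u = e ρ_c/ρ_m = 1.32 km × 2.85/3.29 = 1.143 km.
Net surface drop = e − u = 1.32 km − 1.143 km = e (ρ_m − ρ_c)/ρ_m = 0.177 km.

0.177 km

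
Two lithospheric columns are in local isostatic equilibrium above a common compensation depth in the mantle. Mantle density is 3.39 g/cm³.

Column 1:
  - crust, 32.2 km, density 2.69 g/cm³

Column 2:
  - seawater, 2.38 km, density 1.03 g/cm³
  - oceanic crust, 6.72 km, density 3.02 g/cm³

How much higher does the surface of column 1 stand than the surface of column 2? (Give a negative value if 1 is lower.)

4.26 km

For any compensation level in the mantle, the mantle terms cancel and isostasy reduces to e = (Σt_1 − Σt_2) − (Σ(ρt)_1 − Σ(ρt)_2) / ρ_m.
Σt_1 = 32.2 km; Σt_2 = 9.1 km; Σ(ρt)_1 = 86.618; Σ(ρt)_2 = 22.7458 (in km·g/cm³).
e = (32.2 − 9.1) − (86.618 − 22.7458) / 3.39 = 4.26 km.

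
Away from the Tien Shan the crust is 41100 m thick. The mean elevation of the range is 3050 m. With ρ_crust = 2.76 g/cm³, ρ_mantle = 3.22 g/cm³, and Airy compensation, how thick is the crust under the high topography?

62400 m

Root depth r = h ρ_c / (ρ_m − ρ_c) = 3050 m × 2.76 / 0.46 = 18300 m.
Total thickness = T + h + r = 41100 m + 3050 m + 18300 m = 62400 m.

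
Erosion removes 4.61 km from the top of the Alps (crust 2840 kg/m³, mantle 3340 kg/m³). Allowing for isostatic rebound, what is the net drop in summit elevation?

Rebound u = e ρ_c/ρ_m = 4.61 km × 2840/3340 = 3.92 km.
Net surface drop = e − u = 4.61 km − 3.92 km = e (ρ_m − ρ_c)/ρ_m = 0.69 km.

0.69 km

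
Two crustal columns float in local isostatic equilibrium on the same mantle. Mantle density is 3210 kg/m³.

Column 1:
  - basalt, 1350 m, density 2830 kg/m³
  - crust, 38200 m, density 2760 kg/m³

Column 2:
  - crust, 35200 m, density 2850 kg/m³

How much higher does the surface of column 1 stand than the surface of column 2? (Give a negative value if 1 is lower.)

1570 m

For any compensation level in the mantle, the mantle terms cancel and isostasy reduces to e = (Σt_1 − Σt_2) − (Σ(ρt)_1 − Σ(ρt)_2) / ρ_m.
Σt_1 = 39550 m; Σt_2 = 35200 m; Σ(ρt)_1 = 109252500; Σ(ρt)_2 = 100320000 (in m·kg/m³).
e = (39550 − 35200) − (109252500 − 100320000) / 3210 = 1570 m.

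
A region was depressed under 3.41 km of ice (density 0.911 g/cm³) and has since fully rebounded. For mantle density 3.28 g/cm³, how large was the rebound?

Removing the load lets mantle flow back in; uplift u satisfies ρ_ice t = ρ_m u.
u = t ρ_ice/ρ_m = 3.41 km × 0.911/3.28 = 0.947 km.

0.947 km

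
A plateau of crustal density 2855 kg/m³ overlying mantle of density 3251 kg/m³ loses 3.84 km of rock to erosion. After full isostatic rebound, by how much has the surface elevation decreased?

Rebound u = e ρ_c/ρ_m = 3.84 km × 2855/3251 = 3.372 km.
Net surface drop = e − u = 3.84 km − 3.372 km = e (ρ_m − ρ_c)/ρ_m = 0.468 km.

0.468 km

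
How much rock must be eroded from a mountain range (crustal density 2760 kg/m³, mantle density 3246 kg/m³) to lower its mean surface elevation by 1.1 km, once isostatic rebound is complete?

Net drop Δ = e − u = e − e ρ_c/ρ_m = e (ρ_m − ρ_c)/ρ_m.
e = Δ ρ_m/(ρ_m − ρ_c) = 1.1 km × 3246/486 = 7.35 km.

7.35 km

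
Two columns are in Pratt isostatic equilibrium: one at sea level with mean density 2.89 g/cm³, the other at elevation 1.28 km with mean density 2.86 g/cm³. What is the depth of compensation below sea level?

122 km

ρ_ref D = ρ (D + h) → D (ρ_ref − ρ) = ρ h.
D = ρ h/(ρ_ref − ρ) = 2.86 × 1.28 km/(2.89 − 2.86) = 122 km.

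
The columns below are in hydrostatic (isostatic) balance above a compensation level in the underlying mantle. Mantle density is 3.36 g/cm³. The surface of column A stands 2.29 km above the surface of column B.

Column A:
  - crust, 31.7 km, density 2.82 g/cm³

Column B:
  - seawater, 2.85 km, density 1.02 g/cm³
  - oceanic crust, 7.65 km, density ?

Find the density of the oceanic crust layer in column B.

Take the compensation level at the base of the deeper column (depth z_c below the surface of column A) and equate Σ ρ_i t_i down to z_c; mantle fills any gap and the z_c terms cancel.
Column A: 31.7×2.82 + (z_c − 31.7)×3.36
Column B: 2.29×0 + 2.85×1.02 + 7.65×ρ + (z_c − 2.29 − 10.5)×3.36
The z_c×3.36 term appears on both sides and cancels. Collect the known terms of each column as K = Σ(ρt)_known − 3.36 × (depth of known layers): K_A = 89.394 − 3.36×31.7 = −17.118; K_B = 2.907 − 3.36×(2.29 + 10.5) = −40.0674.
Balance: K_A = K_B + 7.65×ρ, so ρ = (K_A − K_B)/7.65 = 22.9494/7.65 = 3 g/cm³.

3 g/cm³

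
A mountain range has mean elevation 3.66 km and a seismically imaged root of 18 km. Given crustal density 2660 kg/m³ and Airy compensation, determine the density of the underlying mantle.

Airy balance: ρ_c h = (ρ_m − ρ_c) r → ρ_m = ρ_c (1 + h/r).
ρ_m = 2660 × (1 + 3.66 km/18 km) = 3200 kg/m³.

3200 kg/m³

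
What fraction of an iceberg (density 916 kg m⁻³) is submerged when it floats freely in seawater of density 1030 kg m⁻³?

Submerged fraction = ρ_obj/ρ_fluid = 916/1030 = 0.889.

0.889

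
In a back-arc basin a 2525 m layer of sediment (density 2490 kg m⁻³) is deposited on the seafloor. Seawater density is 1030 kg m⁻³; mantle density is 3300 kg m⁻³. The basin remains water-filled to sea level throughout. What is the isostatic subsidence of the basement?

Submarine loading: the sediment displaces seawater, and the subsidence is in turn flooded, so s (ρ_m − ρ_w) = t (ρ_sed − ρ_w).
s = 2525 m × (2490 − 1030) / (3300 − 1030) = 1620 m.

1620 m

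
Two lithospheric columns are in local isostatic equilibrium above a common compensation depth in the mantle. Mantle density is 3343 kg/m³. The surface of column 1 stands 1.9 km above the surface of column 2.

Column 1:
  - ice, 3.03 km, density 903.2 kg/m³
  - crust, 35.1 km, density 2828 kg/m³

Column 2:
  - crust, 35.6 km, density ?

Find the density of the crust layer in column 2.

2810 kg/m³

Take the compensation level at the base of the deeper column (depth z_c below the surface of column 1) and equate Σ ρ_i t_i down to z_c; mantle fills any gap and the z_c terms cancel.
Column 1: 3.03×903.2 + 35.1×2828 + (z_c − 38.13)×3343
Column 2: 1.9×0 + 35.6×ρ + (z_c − 1.9 − 35.6)×3343
The z_c×3343 term appears on both sides and cancels. Collect the known terms of each column as K = Σ(ρt)_known − 3343 × (depth of known layers): K_1 = 101999.496 − 3343×38.13 = −25469.094; K_2 = 0 − 3343×(1.9 + 35.6) = −125362.5.
Balance: K_1 = K_2 + 35.6×ρ, so ρ = (K_1 − K_2)/35.6 = 99893.4/35.6 = 2810 kg/m³.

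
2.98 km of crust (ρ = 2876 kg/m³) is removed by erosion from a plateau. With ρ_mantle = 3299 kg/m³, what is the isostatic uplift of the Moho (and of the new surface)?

Unloading: uplift u = e ρ_c/ρ_m = 2.98 km × 2876/3299 = 2.6 km.

2.6 km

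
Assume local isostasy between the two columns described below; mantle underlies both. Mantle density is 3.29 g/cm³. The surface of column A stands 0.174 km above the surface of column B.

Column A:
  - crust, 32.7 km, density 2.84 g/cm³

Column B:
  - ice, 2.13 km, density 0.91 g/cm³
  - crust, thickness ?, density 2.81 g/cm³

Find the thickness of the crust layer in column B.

Take the compensation level at the base of the deeper column (depth z_c below the surface of column A) and equate Σ ρ_i t_i down to z_c; mantle fills any gap and the z_c terms cancel.
Column A: 32.7×2.84 + (z_c − 32.7)×3.29
Column B: 0.174×0 + 2.13×0.91 + x×2.81 + (z_c − 0.174 − 2.13 − x)×3.29
The z_c×3.29 term appears on both sides and cancels. Collect the known terms of each column as K = Σ(ρt)_known − 3.29 × (depth of known layers): K_A = 92.868 − 3.29×32.7 = −14.715; K_B = 1.9383 − 3.29×(0.174 + 2.13) = −5.64186.
Balance: K_A = K_B − x×(3.29 − 2.81), so x = (K_B − K_A)/(3.29 − 2.81) = 9.07314/0.48 = 18.9 km.

18.9 km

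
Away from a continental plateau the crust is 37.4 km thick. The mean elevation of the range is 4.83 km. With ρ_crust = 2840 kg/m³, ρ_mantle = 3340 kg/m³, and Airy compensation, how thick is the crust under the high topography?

69.7 km

Root depth r = h ρ_c / (ρ_m − ρ_c) = 4.83 km × 2840 / 500 = 27.43 km.
Total thickness = T + h + r = 37.4 km + 4.83 km + 27.43 km = 69.7 km.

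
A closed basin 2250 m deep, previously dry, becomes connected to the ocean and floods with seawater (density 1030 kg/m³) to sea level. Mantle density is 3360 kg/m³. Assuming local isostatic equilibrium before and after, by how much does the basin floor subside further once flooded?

After flooding the water column is d + s deep. Its weight must equal the weight of mantle displaced by the extra subsidence s: (d + s) ρ_w = s ρ_m.
s = d ρ_w / (ρ_m − ρ_w) = 2250 m × 1030/(3360 − 1030) = 995 m.

995 m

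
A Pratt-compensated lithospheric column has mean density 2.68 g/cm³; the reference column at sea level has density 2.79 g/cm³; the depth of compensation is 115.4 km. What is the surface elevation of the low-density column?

ρ_ref D = ρ (D + h) → h = D (ρ_ref − ρ)/ρ.
h = 115.4 km × (2.79 − 2.68)/2.68 = 4.74 km.

4.74 km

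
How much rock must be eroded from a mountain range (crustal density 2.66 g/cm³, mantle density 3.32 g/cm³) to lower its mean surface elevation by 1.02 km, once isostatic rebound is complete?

5.13 km

Net drop Δ = e − u = e − e ρ_c/ρ_m = e (ρ_m − ρ_c)/ρ_m.
e = Δ ρ_m/(ρ_m − ρ_c) = 1.02 km × 3.32/0.66 = 5.13 km.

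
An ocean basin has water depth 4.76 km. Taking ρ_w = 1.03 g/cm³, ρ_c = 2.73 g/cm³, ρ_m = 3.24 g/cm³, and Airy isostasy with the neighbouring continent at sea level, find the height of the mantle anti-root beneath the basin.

Balancing pressure at the compensation depth: replacing crust with seawater at the top is compensated by replacing crust with mantle at the base: d (ρ_c − ρ_w) = a (ρ_m − ρ_c).
a = d (ρ_c − ρ_w)/(ρ_m − ρ_c) = 4.76 km × 1.7/0.51 = 15.9 km.

15.9 km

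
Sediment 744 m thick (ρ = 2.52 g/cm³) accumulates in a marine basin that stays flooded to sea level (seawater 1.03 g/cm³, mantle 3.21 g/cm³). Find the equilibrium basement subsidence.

Submarine loading: the sediment displaces seawater, and the subsidence is in turn flooded, so s (ρ_m − ρ_w) = t (ρ_sed − ρ_w).
s = 744 m × (2.52 − 1.03) / (3.21 − 1.03) = 509 m.

509 m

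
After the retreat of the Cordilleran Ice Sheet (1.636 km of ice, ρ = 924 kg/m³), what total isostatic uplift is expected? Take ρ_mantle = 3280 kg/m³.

Removing the load lets mantle flow back in; uplift u satisfies ρ_ice t = ρ_m u.
u = t ρ_ice/ρ_m = 1.636 km × 924/3280 = 0.461 km.

0.461 km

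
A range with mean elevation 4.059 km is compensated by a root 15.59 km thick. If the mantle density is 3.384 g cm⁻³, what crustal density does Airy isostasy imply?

2.68 g cm⁻³

ρ_c h = (ρ_m − ρ_c) r → ρ_c (h + r) = ρ_m r → ρ_c = ρ_m r / (h + r).
ρ_c = 3.384 × 15.59 km / (4.059 km + 15.59 km) = 2.68 g cm⁻³.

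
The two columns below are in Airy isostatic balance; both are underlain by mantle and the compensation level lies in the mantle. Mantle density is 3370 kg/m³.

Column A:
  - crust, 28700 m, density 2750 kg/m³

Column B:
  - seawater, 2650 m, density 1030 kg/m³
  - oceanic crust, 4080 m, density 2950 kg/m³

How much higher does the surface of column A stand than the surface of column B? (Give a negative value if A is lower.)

2930 m

For any compensation level in the mantle, the mantle terms cancel and isostasy reduces to e = (Σt_A − Σt_B) − (Σ(ρt)_A − Σ(ρt)_B) / ρ_m.
Σt_A = 28700 m; Σt_B = 6730 m; Σ(ρt)_A = 78925000; Σ(ρt)_B = 14765500 (in m·kg/m³).
e = (28700 − 6730) − (78925000 − 14765500) / 3370 = 2930 m.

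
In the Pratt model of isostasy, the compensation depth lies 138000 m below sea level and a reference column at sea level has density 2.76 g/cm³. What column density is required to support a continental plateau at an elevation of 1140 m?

2.74 g/cm³

Pratt balance: ρ_ref D = ρ (D + h).
ρ = ρ_ref D/(D + h) = 2.76 × 138000 m/(138000 m + 1140 m) = 2.74 g/cm³.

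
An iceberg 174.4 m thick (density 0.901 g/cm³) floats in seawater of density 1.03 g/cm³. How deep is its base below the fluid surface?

153 m

Draft d = t ρ_obj/ρ_fluid = 174.4 m × 0.901/1.03 = 153 m.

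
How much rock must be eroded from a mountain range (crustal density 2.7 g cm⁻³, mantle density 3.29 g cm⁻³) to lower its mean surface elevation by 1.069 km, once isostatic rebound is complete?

5.96 km

Net drop Δ = e − u = e − e ρ_c/ρ_m = e (ρ_m − ρ_c)/ρ_m.
e = Δ ρ_m/(ρ_m − ρ_c) = 1.069 km × 3.29/0.59 = 5.96 km.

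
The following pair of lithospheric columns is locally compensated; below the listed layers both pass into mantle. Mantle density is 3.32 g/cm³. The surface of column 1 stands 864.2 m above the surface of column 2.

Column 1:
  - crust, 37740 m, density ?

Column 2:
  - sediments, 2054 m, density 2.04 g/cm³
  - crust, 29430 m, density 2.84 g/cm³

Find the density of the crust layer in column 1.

2.8 g/cm³

Take the compensation level at the base of the deeper column (depth z_c below the surface of column 1) and equate Σ ρ_i t_i down to z_c; mantle fills any gap and the z_c terms cancel.
Column 1: 37740×ρ + (z_c − 37740)×3.32
Column 2: 864.2×0 + 2054×2.04 + 29430×2.84 + (z_c − 864.2 − 31484)×3.32
The z_c×3.32 term appears on both sides and cancels. Collect the known terms of each column as K = Σ(ρt)_known − 3.32 × (depth of known layers): K_1 = 0 − 3.32×37740 = −125296.8; K_2 = 87771.36 − 3.32×(864.2 + 31484) = −19624.664.
Balance: K_1 + 37740×ρ = K_2, so ρ = (K_2 − K_1)/37740 = 105672/37740 = 2.8 g/cm³.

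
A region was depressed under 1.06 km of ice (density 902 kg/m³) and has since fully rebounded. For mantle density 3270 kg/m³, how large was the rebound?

0.292 km

Removing the load lets mantle flow back in; uplift u satisfies ρ_ice t = ρ_m u.
u = t ρ_ice/ρ_m = 1.06 km × 902/3270 = 0.292 km.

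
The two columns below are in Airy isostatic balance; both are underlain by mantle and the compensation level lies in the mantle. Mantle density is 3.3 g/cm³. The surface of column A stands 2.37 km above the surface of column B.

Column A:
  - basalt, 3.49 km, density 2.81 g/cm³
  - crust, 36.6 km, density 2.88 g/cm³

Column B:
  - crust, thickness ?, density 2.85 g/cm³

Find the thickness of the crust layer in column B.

20.6 km

Take the compensation level at the base of the deeper column (depth z_c below the surface of column A) and equate Σ ρ_i t_i down to z_c; mantle fills any gap and the z_c terms cancel.
Column A: 3.49×2.81 + 36.6×2.88 + (z_c − 40.09)×3.3
Column B: 2.37×0 + x×2.85 + (z_c − 2.37 − 0 − x)×3.3
The z_c×3.3 term appears on both sides and cancels. Collect the known terms of each column as K = Σ(ρt)_known − 3.3 × (depth of known layers): K_A = 115.2149 − 3.3×40.09 = −17.0821; K_B = 0 − 3.3×(2.37 + 0) = −7.821.
Balance: K_A = K_B − x×(3.3 − 2.85), so x = (K_B − K_A)/(3.3 − 2.85) = 9.2611/0.45 = 20.6 km.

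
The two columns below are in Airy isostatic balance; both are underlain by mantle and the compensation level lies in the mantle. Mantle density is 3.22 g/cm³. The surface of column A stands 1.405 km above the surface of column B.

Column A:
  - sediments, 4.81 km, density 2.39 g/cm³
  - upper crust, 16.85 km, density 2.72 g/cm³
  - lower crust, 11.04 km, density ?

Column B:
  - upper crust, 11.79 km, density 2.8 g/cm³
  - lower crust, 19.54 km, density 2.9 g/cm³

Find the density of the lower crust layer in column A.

Take the compensation level at the base of the deeper column (depth z_c below the surface of column A) and equate Σ ρ_i t_i down to z_c; mantle fills any gap and the z_c terms cancel.
Column A: 4.81×2.39 + 16.85×2.72 + 11.04×ρ + (z_c − 32.7)×3.22
Column B: 1.405×0 + 11.79×2.8 + 19.54×2.9 + (z_c − 1.405 − 31.33)×3.22
The z_c×3.22 term appears on both sides and cancels. Collect the known terms of each column as K = Σ(ρt)_known − 3.22 × (depth of known layers): K_A = 57.3279 − 3.22×32.7 = −47.9661; K_B = 89.678 − 3.22×(1.405 + 31.33) = −15.7287.
Balance: K_A + 11.04×ρ = K_B, so ρ = (K_B − K_A)/11.04 = 32.2374/11.04 = 2.92 g/cm³.

2.92 g/cm³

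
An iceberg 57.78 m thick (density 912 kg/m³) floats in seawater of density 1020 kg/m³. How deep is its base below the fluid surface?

Draft d = t ρ_obj/ρ_fluid = 57.78 m × 912/1020 = 51.7 m.

51.7 m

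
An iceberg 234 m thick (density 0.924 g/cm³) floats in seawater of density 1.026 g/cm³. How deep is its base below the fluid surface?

Draft d = t ρ_obj/ρ_fluid = 234 m × 0.924/1.026 = 211 m.

211 m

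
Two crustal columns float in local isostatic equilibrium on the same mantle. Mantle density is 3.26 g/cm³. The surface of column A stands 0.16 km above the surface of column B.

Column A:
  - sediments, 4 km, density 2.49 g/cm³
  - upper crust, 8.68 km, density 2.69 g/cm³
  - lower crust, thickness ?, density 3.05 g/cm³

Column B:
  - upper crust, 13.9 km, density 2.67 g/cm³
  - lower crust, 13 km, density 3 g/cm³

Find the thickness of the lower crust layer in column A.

Take the compensation level at the base of the deeper column (depth z_c below the surface of column A) and equate Σ ρ_i t_i down to z_c; mantle fills any gap and the z_c terms cancel.
Column A: 4×2.49 + 8.68×2.69 + x×3.05 + (z_c − 12.68 − x)×3.26
Column B: 0.16×0 + 13.9×2.67 + 13×3 + (z_c − 0.16 − 26.9)×3.26
The z_c×3.26 term appears on both sides and cancels. Collect the known terms of each column as K = Σ(ρt)_known − 3.26 × (depth of known layers): K_A = 33.3092 − 3.26×12.68 = −8.0276; K_B = 76.113 − 3.26×(0.16 + 26.9) = −12.1026.
Balance: K_A − x×(3.26 − 3.05) = K_B, so x = (K_A − K_B)/(3.26 − 3.05) = 4.075/0.21 = 19.4 km.

19.4 km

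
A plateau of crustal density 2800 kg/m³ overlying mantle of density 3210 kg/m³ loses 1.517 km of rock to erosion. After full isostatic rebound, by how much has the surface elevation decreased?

0.194 km

Rebound u = e ρ_c/ρ_m = 1.517 km × 2800/3210 = 1.323 km.
Net surface drop = e − u = 1.517 km − 1.323 km = e (ρ_m − ρ_c)/ρ_m = 0.194 km.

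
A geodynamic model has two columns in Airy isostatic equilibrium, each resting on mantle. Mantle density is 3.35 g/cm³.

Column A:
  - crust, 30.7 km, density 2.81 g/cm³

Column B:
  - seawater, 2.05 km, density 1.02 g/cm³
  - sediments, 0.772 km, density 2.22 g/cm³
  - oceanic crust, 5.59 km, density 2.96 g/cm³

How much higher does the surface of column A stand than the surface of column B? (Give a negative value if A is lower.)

2.61 km

For any compensation level in the mantle, the mantle terms cancel and isostasy reduces to e = (Σt_A − Σt_B) − (Σ(ρt)_A − Σ(ρt)_B) / ρ_m.
Σt_A = 30.7 km; Σt_B = 8.412 km; Σ(ρt)_A = 86.267; Σ(ρt)_B = 20.35124 (in km·g/cm³).
e = (30.7 − 8.412) − (86.267 − 20.35124) / 3.35 = 2.61 km.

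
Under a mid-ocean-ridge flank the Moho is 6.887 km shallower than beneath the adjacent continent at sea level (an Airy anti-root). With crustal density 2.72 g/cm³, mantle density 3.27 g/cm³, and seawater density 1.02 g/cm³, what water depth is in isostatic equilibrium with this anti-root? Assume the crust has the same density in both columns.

Replacing a thickness d of crust by seawater at the top must be balanced by replacing crust with mantle at the base: d (ρ_c − ρ_w) = a (ρ_m − ρ_c).
d = a (ρ_m − ρ_c)/(ρ_c − ρ_w) = 6.887 km × 0.55/1.7 = 2.23 km.

2.23 km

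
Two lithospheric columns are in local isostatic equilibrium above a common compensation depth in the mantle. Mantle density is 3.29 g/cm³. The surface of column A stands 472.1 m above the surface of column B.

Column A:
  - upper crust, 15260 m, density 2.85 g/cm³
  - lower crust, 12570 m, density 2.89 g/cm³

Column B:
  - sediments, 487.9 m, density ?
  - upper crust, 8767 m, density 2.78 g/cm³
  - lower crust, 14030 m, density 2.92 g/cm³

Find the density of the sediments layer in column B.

Take the compensation level at the base of the deeper column (depth z_c below the surface of column A) and equate Σ ρ_i t_i down to z_c; mantle fills any gap and the z_c terms cancel.
Column A: 15260×2.85 + 12570×2.89 + (z_c − 27830)×3.29
Column B: 472.1×0 + 487.9×ρ + 8767×2.78 + 14030×2.92 + (z_c − 472.1 − 23284.9)×3.29
The z_c×3.29 term appears on both sides and cancels. Collect the known terms of each column as K = Σ(ρt)_known − 3.29 × (depth of known layers): K_A = 79818.3 − 3.29×27830 = −11742.4; K_B = 65339.86 − 3.29×(472.1 + 23284.9) = −12820.67.
Balance: K_A = K_B + 487.9×ρ, so ρ = (K_A − K_B)/487.9 = 1078.27/487.9 = 2.21 g/cm³.

2.21 g/cm³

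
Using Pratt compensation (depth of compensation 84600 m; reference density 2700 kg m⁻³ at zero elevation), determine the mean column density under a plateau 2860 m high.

Pratt balance: ρ_ref D = ρ (D + h).
ρ = ρ_ref D/(D + h) = 2700 × 84600 m/(84600 m + 2860 m) = 2610 kg m⁻³.

2610 kg m⁻³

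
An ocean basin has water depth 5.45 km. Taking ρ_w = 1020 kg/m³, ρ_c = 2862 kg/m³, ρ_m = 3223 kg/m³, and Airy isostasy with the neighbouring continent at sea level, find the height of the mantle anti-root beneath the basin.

27.8 km

Balancing pressure at the compensation depth: replacing crust with seawater at the top is compensated by replacing crust with mantle at the base: d (ρ_c − ρ_w) = a (ρ_m − ρ_c).
a = d (ρ_c − ρ_w)/(ρ_m − ρ_c) = 5.45 km × 1842/361 = 27.8 km.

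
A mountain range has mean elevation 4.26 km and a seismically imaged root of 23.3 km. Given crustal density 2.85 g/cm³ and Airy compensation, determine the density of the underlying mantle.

Airy balance: ρ_c h = (ρ_m − ρ_c) r → ρ_m = ρ_c (1 + h/r).
ρ_m = 2.85 × (1 + 4.26 km/23.3 km) = 3.37 g/cm³.

3.37 g/cm³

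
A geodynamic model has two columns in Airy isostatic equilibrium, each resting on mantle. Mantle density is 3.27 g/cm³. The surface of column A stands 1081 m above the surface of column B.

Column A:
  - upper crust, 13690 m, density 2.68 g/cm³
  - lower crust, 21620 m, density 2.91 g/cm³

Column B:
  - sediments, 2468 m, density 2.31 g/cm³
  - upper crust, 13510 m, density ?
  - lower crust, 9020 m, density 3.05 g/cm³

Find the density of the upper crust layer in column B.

2.68 g/cm³

Take the compensation level at the base of the deeper column (depth z_c below the surface of column A) and equate Σ ρ_i t_i down to z_c; mantle fills any gap and the z_c terms cancel.
Column A: 13690×2.68 + 21620×2.91 + (z_c − 35310)×3.27
Column B: 1081×0 + 2468×2.31 + 13510×ρ + 9020×3.05 + (z_c − 1081 − 24998)×3.27
The z_c×3.27 term appears on both sides and cancels. Collect the known terms of each column as K = Σ(ρt)_known − 3.27 × (depth of known layers): K_A = 99603.4 − 3.27×35310 = −15860.3; K_B = 33212.08 − 3.27×(1081 + 24998) = −52066.25.
Balance: K_A = K_B + 13510×ρ, so ρ = (K_A − K_B)/13510 = 36206/13510 = 2.68 g/cm³.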